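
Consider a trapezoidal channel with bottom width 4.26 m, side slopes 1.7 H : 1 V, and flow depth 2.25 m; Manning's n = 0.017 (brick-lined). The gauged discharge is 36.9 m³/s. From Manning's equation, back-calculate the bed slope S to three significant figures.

0.000770

A = (b + z·y)·y = (4.26 + 1.7×2.25)×2.25 = 18.19 m²
P = b + 2y√(1+z²) = 4.26 + 2×2.25×√(1+1.7²) = 13.14 m
R = A/P = 18.19/13.14 = 1.385 m
S = (Q·n / (1·A·R^(2/3)))² = (36.9×0.017 / (1×18.19×1.242))² = 0.0007703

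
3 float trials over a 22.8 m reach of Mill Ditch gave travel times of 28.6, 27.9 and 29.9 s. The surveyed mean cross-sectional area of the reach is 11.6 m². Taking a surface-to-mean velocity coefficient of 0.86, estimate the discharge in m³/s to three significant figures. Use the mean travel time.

7.90 m³/s

t̄ = (28.6 + 27.9 + 29.9) / 3 = 28.8 s
v_surface = L / t̄ = 22.8 / 28.8 = 0.7917 m/s
v_mean = 0.86 × 0.7917 = 0.6808 m/s
Q = A × v_mean = 11.6 × 0.6808 = 7.898 m³/s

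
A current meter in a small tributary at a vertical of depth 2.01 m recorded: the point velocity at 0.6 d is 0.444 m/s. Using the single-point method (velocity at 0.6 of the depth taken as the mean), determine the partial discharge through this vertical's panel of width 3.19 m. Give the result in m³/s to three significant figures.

2.85 m³/s

v̄ = v₀.₆ = 0.444 m/s
q = v̄ × d × w = 0.4440 × 2.01 × 3.19 = 2.847 m³/s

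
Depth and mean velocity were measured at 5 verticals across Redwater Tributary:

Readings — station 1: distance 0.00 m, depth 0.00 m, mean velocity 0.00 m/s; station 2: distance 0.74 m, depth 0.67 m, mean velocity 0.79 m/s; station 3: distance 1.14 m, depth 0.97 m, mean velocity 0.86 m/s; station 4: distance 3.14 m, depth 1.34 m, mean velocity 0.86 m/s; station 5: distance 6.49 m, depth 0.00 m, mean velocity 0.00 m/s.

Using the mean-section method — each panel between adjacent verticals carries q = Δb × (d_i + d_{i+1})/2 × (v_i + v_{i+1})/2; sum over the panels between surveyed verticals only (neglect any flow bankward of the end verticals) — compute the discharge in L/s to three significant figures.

3320 L/s

Panel 1-2: Δb = 0.74 m, d̄ = (0.00+0.67)/2 = 0.335, v̄ = (0.00+0.79)/2 = 0.395 → q = 0.74×0.335×0.395 = 0.09792 m³/s
Panel 2-3: Δb = 0.4 m, d̄ = (0.67+0.97)/2 = 0.82, v̄ = (0.79+0.86)/2 = 0.825 → q = 0.4×0.82×0.825 = 0.2706 m³/s
Panel 3-4: Δb = 2 m, d̄ = (0.97+1.34)/2 = 1.155, v̄ = (0.86+0.86)/2 = 0.86 → q = 2×1.155×0.86 = 1.987 m³/s
Panel 4-5: Δb = 3.35 m, d̄ = (1.34+0.00)/2 = 0.67, v̄ = (0.86+0.00)/2 = 0.43 → q = 3.35×0.67×0.43 = 0.9651 m³/s
Q = Σ q = 3.320 m³/s
= 3.320 × 1000 = 3320 L/s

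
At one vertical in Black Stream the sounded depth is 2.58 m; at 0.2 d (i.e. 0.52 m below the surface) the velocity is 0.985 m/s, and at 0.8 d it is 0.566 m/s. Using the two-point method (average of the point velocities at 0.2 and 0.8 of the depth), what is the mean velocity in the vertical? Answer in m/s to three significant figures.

0.776 m/s

v̄ = (0.985 + 0.566) / 2 = 0.7755 m/s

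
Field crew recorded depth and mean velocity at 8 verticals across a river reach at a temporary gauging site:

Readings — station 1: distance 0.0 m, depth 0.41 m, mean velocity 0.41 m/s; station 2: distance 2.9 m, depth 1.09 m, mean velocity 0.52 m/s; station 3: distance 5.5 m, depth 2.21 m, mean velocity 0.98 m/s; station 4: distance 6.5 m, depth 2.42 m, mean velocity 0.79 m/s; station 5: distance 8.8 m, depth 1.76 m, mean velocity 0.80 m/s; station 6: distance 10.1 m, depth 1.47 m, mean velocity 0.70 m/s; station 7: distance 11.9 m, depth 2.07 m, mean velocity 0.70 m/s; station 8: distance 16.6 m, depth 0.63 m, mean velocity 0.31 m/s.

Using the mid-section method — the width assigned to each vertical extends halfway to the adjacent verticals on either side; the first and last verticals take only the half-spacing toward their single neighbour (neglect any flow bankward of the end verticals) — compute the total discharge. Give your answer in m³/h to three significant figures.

65400 m³/h

w_1 = (2.9 − 0.0)/2 = 1.45 m; q_1 = 0.41 × 0.41 × 1.45 = 0.2437 m³/s
w_2 = (5.5 − 0.0)/2 = 2.75 m; q_2 = 0.52 × 1.09 × 2.75 = 1.559 m³/s
w_3 = (6.5 − 2.9)/2 = 1.8 m; q_3 = 0.98 × 2.21 × 1.8 = 3.898 m³/s
w_4 = (8.8 − 5.5)/2 = 1.65 m; q_4 = 0.79 × 2.42 × 1.65 = 3.154 m³/s
w_5 = (10.1 − 6.5)/2 = 1.8 m; q_5 = 0.80 × 1.76 × 1.8 = 2.534 m³/s
w_6 = (11.9 − 8.8)/2 = 1.55 m; q_6 = 0.70 × 1.47 × 1.55 = 1.595 m³/s
w_7 = (16.6 − 10.1)/2 = 3.25 m; q_7 = 0.70 × 2.07 × 3.25 = 4.709 m³/s
w_8 = (16.6 − 11.9)/2 = 2.35 m; q_8 = 0.31 × 0.63 × 2.35 = 0.4590 m³/s
Q = Σ qᵢ = 18.15 m³/s
= 18.15 × 3600 = 65350 m³/h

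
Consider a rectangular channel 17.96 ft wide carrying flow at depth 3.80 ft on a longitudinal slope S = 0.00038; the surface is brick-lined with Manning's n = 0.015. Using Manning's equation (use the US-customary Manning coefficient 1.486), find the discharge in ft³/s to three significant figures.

254 ft³/s

A = b·y = 17.96 × 3.80 = 68.25 ft²
P = b + 2y = 17.96 + 2×3.80 = 25.56 ft
R = A/P = 68.25/25.56 = 2.670 ft
Q = (1.486/n)·A·R^(2/3)·S^(1/2) = (1.486/0.015) × 68.25 × 2.670^(2/3) × 0.00038^(1/2) = 253.7 ft³/s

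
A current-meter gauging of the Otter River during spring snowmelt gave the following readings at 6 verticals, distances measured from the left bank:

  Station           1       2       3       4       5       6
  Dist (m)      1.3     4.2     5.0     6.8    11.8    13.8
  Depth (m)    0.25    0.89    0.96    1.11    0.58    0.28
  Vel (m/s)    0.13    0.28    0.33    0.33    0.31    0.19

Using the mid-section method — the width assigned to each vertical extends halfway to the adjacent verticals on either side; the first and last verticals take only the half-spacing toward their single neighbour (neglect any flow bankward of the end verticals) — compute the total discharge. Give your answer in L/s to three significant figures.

w_1 = (4.2 − 1.3)/2 = 1.45 m; q_1 = 0.13 × 0.25 × 1.45 = 0.04713 m³/s
w_2 = (5.0 − 1.3)/2 = 1.85 m; q_2 = 0.28 × 0.89 × 1.85 = 0.4610 m³/s
w_3 = (6.8 − 4.2)/2 = 1.3 m; q_3 = 0.33 × 0.96 × 1.3 = 0.4118 m³/s
w_4 = (11.8 − 5.0)/2 = 3.4 m; q_4 = 0.33 × 1.11 × 3.4 = 1.245 m³/s
w_5 = (13.8 − 6.8)/2 = 3.5 m; q_5 = 0.31 × 0.58 × 3.5 = 0.6293 m³/s
w_6 = (13.8 − 11.8)/2 = 1 m; q_6 = 0.19 × 0.28 × 1 = 0.05320 m³/s
Q = Σ qᵢ = 2.848 m³/s
= 2.848 × 1000 = 2848 L/s

2850 L/s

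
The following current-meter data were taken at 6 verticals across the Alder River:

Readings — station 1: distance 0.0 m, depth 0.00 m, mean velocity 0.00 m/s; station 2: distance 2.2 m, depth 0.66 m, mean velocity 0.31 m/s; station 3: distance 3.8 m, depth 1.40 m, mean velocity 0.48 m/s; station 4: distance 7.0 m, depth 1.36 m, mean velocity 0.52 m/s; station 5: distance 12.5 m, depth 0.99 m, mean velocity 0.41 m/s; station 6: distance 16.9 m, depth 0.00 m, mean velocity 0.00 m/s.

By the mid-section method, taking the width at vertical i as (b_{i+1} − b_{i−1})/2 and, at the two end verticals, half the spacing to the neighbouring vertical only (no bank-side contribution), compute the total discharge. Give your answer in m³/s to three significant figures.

7.09 m³/s

w_2 = (3.8 − 0.0)/2 = 1.9 m; q_2 = 0.31 × 0.66 × 1.9 = 0.3887 m³/s
w_3 = (7.0 − 2.2)/2 = 2.4 m; q_3 = 0.48 × 1.40 × 2.4 = 1.613 m³/s
w_4 = (12.5 − 3.8)/2 = 4.35 m; q_4 = 0.52 × 1.36 × 4.35 = 3.076 m³/s
w_5 = (16.9 − 7.0)/2 = 4.95 m; q_5 = 0.41 × 0.99 × 4.95 = 2.009 m³/s
Stations 1, 6 contribute zero (depth or velocity is 0).
Q = Σ qᵢ = 7.087 m³/s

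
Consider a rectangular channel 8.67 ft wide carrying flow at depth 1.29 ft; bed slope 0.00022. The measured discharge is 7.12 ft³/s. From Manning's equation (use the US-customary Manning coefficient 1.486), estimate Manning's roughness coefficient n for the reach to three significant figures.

A = b·y = 8.67 × 1.29 = 11.18 ft²
P = b + 2y = 8.67 + 2×1.29 = 11.25 ft
R = A/P = 11.18/11.25 = 0.9942 ft
n = (1.486/Q)·A·R^(2/3)·S^(1/2) = (1.486/7.12) × 11.18 × 0.9961 × 0.01483 = 0.03449

0.0345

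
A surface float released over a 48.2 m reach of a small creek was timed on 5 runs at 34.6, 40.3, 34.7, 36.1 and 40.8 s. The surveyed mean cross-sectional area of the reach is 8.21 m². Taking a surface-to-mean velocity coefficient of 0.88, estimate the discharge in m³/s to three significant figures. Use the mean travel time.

t̄ = (34.6 + 40.3 + 34.7 + 36.1 + 40.8) / 5 = 37.3 s
v_surface = L / t̄ = 48.2 / 37.3 = 1.292 m/s
v_mean = 0.88 × 1.292 = 1.137 m/s
Q = A × v_mean = 8.21 × 1.137 = 9.336 m³/s

9.34 m³/s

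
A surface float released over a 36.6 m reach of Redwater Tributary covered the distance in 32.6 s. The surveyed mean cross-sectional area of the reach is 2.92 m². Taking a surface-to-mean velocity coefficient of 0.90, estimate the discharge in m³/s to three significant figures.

v_surface = L / t̄ = 36.6 / 32.6 = 1.123 m/s
v_mean = 0.90 × 1.123 = 1.010 m/s
Q = A × v_mean = 2.92 × 1.010 = 2.950 m³/s

2.95 m³/s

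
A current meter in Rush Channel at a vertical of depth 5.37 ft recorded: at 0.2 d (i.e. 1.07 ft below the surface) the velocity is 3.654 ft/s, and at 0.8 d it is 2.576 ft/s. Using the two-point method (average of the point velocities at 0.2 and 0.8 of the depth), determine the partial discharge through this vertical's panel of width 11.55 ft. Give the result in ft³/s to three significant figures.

193 ft³/s

v̄ = (3.654 + 2.576) / 2 = 3.115 ft/s
q = v̄ × d × w = 3.115 × 5.37 × 11.55 = 193.2 ft³/s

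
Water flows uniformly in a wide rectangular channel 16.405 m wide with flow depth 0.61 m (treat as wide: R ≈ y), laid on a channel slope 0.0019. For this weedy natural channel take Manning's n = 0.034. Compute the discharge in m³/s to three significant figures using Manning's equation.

9.23 m³/s

A = b·y = 16.405 × 0.61 = 10.01 m²
Wide channel: R ≈ y = 0.61 m
Q = (1/n)·A·R^(2/3)·S^(1/2) = (1/0.034) × 10.01 × 0.6100^(2/3) × 0.0019^(1/2) = 9.228 m³/s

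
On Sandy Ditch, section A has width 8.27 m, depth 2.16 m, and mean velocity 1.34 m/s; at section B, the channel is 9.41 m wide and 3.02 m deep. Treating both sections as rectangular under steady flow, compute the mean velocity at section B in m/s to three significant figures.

Q = A₁V₁ = (8.27×2.16) × 1.34 = 23.94 m³/s
A₂ = 9.41 × 3.02 = 28.42 m²
V₂ = Q/A₂ = 23.94/28.42 = 0.8423 m/s

0.842 m/s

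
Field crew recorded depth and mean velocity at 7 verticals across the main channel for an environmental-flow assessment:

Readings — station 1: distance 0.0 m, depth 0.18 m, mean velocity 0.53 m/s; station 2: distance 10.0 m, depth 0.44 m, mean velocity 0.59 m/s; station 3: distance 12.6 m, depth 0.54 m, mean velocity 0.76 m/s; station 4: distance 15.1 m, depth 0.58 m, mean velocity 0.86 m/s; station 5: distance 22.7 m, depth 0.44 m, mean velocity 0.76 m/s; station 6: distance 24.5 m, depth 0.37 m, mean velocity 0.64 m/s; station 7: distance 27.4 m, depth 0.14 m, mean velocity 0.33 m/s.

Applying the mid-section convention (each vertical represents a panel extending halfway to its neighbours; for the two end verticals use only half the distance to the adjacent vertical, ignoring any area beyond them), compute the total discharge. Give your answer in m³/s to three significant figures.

7.87 m³/s

w_1 = (10.0 − 0.0)/2 = 5 m; q_1 = 0.53 × 0.18 × 5 = 0.4770 m³/s
w_2 = (12.6 − 0.0)/2 = 6.3 m; q_2 = 0.59 × 0.44 × 6.3 = 1.635 m³/s
w_3 = (15.1 − 10.0)/2 = 2.55 m; q_3 = 0.76 × 0.54 × 2.55 = 1.047 m³/s
w_4 = (22.7 − 12.6)/2 = 5.05 m; q_4 = 0.86 × 0.58 × 5.05 = 2.519 m³/s
w_5 = (24.5 − 15.1)/2 = 4.7 m; q_5 = 0.76 × 0.44 × 4.7 = 1.572 m³/s
w_6 = (27.4 − 22.7)/2 = 2.35 m; q_6 = 0.64 × 0.37 × 2.35 = 0.5565 m³/s
w_7 = (27.4 − 24.5)/2 = 1.45 m; q_7 = 0.33 × 0.14 × 1.45 = 0.06699 m³/s
Q = Σ qᵢ = 7.873 m³/s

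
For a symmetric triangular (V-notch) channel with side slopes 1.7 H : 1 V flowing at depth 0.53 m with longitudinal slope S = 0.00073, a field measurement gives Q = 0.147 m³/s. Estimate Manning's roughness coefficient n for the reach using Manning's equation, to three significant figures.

A = z·y² = 1.7×0.53² = 0.4775 m²
P = 2y√(1+z²) = 2×0.53×√(1+1.7²) = 2.091 m
R = A/P = 0.4775/2.091 = 0.2284 m
n = (1/Q)·A·R^(2/3)·S^(1/2) = (1/0.147) × 0.4775 × 0.3737 × 0.02702 = 0.03280

0.0328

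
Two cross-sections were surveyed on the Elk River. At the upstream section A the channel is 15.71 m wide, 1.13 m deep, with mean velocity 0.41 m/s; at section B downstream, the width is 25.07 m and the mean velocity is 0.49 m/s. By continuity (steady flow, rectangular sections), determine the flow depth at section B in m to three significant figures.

0.592 m

Q = A₁V₁ = (15.71×1.13) × 0.41 = 7.278 m³/s
d₂ = Q/(b₂ V₂) = 7.278/(25.07×0.49) = 0.5925 m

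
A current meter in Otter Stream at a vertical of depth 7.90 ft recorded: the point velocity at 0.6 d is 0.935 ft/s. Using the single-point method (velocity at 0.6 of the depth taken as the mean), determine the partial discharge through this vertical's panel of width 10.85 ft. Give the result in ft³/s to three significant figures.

v̄ = v₀.₆ = 0.935 ft/s
q = v̄ × d × w = 0.9350 × 7.90 × 10.85 = 80.14 ft³/s

80.1 ft³/s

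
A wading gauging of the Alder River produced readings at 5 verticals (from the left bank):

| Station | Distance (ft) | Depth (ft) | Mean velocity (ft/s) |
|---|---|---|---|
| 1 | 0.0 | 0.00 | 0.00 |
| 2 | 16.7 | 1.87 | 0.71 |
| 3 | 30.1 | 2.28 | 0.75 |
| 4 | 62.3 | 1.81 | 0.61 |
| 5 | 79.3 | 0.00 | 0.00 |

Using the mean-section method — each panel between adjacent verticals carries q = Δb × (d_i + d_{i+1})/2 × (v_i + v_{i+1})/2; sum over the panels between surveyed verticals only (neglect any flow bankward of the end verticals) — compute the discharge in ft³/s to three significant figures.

Panel 1-2: Δb = 16.7 ft, d̄ = (0.00+1.87)/2 = 0.935, v̄ = (0.00+0.71)/2 = 0.355 → q = 16.7×0.935×0.355 = 5.543 ft³/s
Panel 2-3: Δb = 13.4 ft, d̄ = (1.87+2.28)/2 = 2.075, v̄ = (0.71+0.75)/2 = 0.73 → q = 13.4×2.075×0.73 = 20.30 ft³/s
Panel 3-4: Δb = 32.2 ft, d̄ = (2.28+1.81)/2 = 2.045, v̄ = (0.75+0.61)/2 = 0.68 → q = 32.2×2.045×0.68 = 44.78 ft³/s
Panel 4-5: Δb = 17 ft, d̄ = (1.81+0.00)/2 = 0.905, v̄ = (0.61+0.00)/2 = 0.305 → q = 17×0.905×0.305 = 4.692 ft³/s
Q = Σ q = 75.31 ft³/s

75.3 ft³/s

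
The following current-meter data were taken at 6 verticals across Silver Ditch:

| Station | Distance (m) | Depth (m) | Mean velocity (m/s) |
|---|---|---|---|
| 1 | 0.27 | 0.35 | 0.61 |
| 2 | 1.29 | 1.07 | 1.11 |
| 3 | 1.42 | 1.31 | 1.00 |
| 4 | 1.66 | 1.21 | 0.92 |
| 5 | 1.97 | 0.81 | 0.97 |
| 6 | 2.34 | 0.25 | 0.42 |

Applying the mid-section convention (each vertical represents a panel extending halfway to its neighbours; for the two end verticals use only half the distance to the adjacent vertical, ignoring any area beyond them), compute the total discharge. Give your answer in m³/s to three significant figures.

w_1 = (1.29 − 0.27)/2 = 0.51 m; q_1 = 0.61 × 0.35 × 0.51 = 0.1089 m³/s
w_2 = (1.42 − 0.27)/2 = 0.575 m; q_2 = 1.11 × 1.07 × 0.575 = 0.6829 m³/s
w_3 = (1.66 − 1.29)/2 = 0.185 m; q_3 = 1.00 × 1.31 × 0.185 = 0.2424 m³/s
w_4 = (1.97 − 1.42)/2 = 0.275 m; q_4 = 0.92 × 1.21 × 0.275 = 0.3061 m³/s
w_5 = (2.34 − 1.66)/2 = 0.34 m; q_5 = 0.97 × 0.81 × 0.34 = 0.2671 m³/s
w_6 = (2.34 − 1.97)/2 = 0.185 m; q_6 = 0.42 × 0.25 × 0.185 = 0.01943 m³/s
Q = Σ qᵢ = 1.627 m³/s

1.63 m³/s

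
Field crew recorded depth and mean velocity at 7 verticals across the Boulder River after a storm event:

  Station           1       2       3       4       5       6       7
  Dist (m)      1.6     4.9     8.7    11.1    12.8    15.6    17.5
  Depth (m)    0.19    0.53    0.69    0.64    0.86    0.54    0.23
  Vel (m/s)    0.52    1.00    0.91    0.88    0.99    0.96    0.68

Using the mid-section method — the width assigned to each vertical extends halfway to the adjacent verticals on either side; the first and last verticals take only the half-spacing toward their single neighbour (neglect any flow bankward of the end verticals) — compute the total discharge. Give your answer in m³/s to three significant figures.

w_1 = (4.9 − 1.6)/2 = 1.65 m; q_1 = 0.52 × 0.19 × 1.65 = 0.1630 m³/s
w_2 = (8.7 − 1.6)/2 = 3.55 m; q_2 = 1.00 × 0.53 × 3.55 = 1.882 m³/s
w_3 = (11.1 − 4.9)/2 = 3.1 m; q_3 = 0.91 × 0.69 × 3.1 = 1.946 m³/s
w_4 = (12.8 − 8.7)/2 = 2.05 m; q_4 = 0.88 × 0.64 × 2.05 = 1.155 m³/s
w_5 = (15.6 − 11.1)/2 = 2.25 m; q_5 = 0.99 × 0.86 × 2.25 = 1.916 m³/s
w_6 = (17.5 − 12.8)/2 = 2.35 m; q_6 = 0.96 × 0.54 × 2.35 = 1.218 m³/s
w_7 = (17.5 − 15.6)/2 = 0.95 m; q_7 = 0.68 × 0.23 × 0.95 = 0.1486 m³/s
Q = Σ qᵢ = 8.428 m³/s

8.43 m³/s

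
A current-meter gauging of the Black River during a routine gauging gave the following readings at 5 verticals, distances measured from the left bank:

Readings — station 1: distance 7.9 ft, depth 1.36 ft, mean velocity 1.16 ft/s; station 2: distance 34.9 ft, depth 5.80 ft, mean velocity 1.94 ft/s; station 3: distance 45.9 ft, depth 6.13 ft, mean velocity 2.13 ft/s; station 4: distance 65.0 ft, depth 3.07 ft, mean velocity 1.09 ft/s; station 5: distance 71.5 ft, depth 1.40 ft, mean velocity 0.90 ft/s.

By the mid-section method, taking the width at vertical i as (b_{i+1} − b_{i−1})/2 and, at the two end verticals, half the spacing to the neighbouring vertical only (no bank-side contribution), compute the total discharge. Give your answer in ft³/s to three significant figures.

479 ft³/s

w_1 = (34.9 − 7.9)/2 = 13.5 ft; q_1 = 1.16 × 1.36 × 13.5 = 21.30 ft³/s
w_2 = (45.9 − 7.9)/2 = 19 ft; q_2 = 1.94 × 5.80 × 19 = 213.8 ft³/s
w_3 = (65.0 − 34.9)/2 = 15.05 ft; q_3 = 2.13 × 6.13 × 15.05 = 196.5 ft³/s
w_4 = (71.5 − 45.9)/2 = 12.8 ft; q_4 = 1.09 × 3.07 × 12.8 = 42.83 ft³/s
w_5 = (71.5 − 65.0)/2 = 3.25 ft; q_5 = 0.90 × 1.40 × 3.25 = 4.095 ft³/s
Q = Σ qᵢ = 478.5 ft³/s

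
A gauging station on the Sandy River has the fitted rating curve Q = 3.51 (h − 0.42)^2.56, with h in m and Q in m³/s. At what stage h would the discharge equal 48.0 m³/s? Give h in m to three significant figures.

h − h₀ = (Q/C)^(1/b) = (48.0/3.51)^(1/2.56) = 2.778 m
h = 0.42 + 2.778 = 3.198 m

3.20 m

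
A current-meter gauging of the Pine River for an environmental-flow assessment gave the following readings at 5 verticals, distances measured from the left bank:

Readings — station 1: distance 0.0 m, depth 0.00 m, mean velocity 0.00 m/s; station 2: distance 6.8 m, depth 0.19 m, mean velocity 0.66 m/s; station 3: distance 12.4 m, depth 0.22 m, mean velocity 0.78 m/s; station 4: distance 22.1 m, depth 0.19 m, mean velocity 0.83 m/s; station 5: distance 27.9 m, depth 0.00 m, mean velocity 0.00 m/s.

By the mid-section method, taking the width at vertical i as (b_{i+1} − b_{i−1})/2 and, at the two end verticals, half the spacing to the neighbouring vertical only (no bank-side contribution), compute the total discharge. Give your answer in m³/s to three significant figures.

3.31 m³/s

w_2 = (12.4 − 0.0)/2 = 6.2 m; q_2 = 0.66 × 0.19 × 6.2 = 0.7775 m³/s
w_3 = (22.1 − 6.8)/2 = 7.65 m; q_3 = 0.78 × 0.22 × 7.65 = 1.313 m³/s
w_4 = (27.9 − 12.4)/2 = 7.75 m; q_4 = 0.83 × 0.19 × 7.75 = 1.222 m³/s
Stations 1, 5 contribute zero (depth or velocity is 0).
Q = Σ qᵢ = 3.312 m³/s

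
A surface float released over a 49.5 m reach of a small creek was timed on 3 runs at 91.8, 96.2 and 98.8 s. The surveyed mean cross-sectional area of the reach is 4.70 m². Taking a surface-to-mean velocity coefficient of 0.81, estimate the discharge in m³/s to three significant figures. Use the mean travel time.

t̄ = (91.8 + 96.2 + 98.8) / 3 = 95.6 s
v_surface = L / t̄ = 49.5 / 95.6 = 0.5178 m/s
v_mean = 0.81 × 0.5178 = 0.4194 m/s
Q = A × v_mean = 4.70 × 0.4194 = 1.971 m³/s

1.97 m³/s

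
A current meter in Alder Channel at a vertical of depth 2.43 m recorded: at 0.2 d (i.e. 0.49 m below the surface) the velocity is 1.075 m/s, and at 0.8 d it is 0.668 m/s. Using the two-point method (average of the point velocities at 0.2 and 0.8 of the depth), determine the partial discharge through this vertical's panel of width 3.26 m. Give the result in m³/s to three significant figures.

6.90 m³/s

v̄ = (1.075 + 0.668) / 2 = 0.8715 m/s
q = v̄ × d × w = 0.8715 × 2.43 × 3.26 = 6.904 m³/s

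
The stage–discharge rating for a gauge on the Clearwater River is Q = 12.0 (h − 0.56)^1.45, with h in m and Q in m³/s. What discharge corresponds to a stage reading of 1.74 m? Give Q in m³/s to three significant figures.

15.3 m³/s

Q = 12.0 × (1.74 − 0.56)^1.45 = 12.0 × 1.18^1.45 = 15.25 m³/s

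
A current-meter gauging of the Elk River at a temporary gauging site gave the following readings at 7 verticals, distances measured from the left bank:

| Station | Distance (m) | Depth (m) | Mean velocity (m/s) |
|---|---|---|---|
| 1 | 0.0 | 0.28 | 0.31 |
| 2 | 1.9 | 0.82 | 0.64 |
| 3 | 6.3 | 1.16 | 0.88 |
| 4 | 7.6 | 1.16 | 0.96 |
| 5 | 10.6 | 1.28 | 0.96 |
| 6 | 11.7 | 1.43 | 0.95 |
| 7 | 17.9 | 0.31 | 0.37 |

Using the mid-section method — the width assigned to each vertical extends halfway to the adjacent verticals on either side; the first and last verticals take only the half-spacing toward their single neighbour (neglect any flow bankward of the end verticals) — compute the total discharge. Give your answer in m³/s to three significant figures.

w_1 = (1.9 − 0.0)/2 = 0.95 m; q_1 = 0.31 × 0.28 × 0.95 = 0.08246 m³/s
w_2 = (6.3 − 0.0)/2 = 3.15 m; q_2 = 0.64 × 0.82 × 3.15 = 1.653 m³/s
w_3 = (7.6 − 1.9)/2 = 2.85 m; q_3 = 0.88 × 1.16 × 2.85 = 2.909 m³/s
w_4 = (10.6 − 6.3)/2 = 2.15 m; q_4 = 0.96 × 1.16 × 2.15 = 2.394 m³/s
w_5 = (11.7 − 7.6)/2 = 2.05 m; q_5 = 0.96 × 1.28 × 2.05 = 2.519 m³/s
w_6 = (17.9 − 10.6)/2 = 3.65 m; q_6 = 0.95 × 1.43 × 3.65 = 4.959 m³/s
w_7 = (17.9 − 11.7)/2 = 3.1 m; q_7 = 0.37 × 0.31 × 3.1 = 0.3556 m³/s
Q = Σ qᵢ = 14.87 m³/s

14.9 m³/s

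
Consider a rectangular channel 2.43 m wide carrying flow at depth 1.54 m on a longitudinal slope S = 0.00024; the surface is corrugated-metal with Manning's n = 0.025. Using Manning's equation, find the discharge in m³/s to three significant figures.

A = b·y = 2.43 × 1.54 = 3.742 m²
P = b + 2y = 2.43 + 2×1.54 = 5.510 m
R = A/P = 3.742/5.510 = 0.6792 m
Q = (1/n)·A·R^(2/3)·S^(1/2) = (1/0.025) × 3.742 × 0.6792^(2/3) × 0.00024^(1/2) = 1.792 m³/s

1.79 m³/s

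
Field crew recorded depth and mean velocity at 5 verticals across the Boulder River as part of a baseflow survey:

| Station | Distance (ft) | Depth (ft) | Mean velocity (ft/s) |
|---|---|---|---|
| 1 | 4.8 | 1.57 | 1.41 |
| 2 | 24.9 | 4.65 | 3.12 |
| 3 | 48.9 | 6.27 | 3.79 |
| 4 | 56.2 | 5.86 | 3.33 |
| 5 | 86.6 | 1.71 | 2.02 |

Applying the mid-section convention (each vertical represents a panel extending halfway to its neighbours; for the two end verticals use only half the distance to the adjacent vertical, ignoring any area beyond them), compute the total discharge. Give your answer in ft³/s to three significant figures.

1130 ft³/s

w_1 = (24.9 − 4.8)/2 = 10.05 ft; q_1 = 1.41 × 1.57 × 10.05 = 22.25 ft³/s
w_2 = (48.9 − 4.8)/2 = 22.05 ft; q_2 = 3.12 × 4.65 × 22.05 = 319.9 ft³/s
w_3 = (56.2 − 24.9)/2 = 15.65 ft; q_3 = 3.79 × 6.27 × 15.65 = 371.9 ft³/s
w_4 = (86.6 − 48.9)/2 = 18.85 ft; q_4 = 3.33 × 5.86 × 18.85 = 367.8 ft³/s
w_5 = (86.6 − 56.2)/2 = 15.2 ft; q_5 = 2.02 × 1.71 × 15.2 = 52.50 ft³/s
Q = Σ qᵢ = 1134 ft³/s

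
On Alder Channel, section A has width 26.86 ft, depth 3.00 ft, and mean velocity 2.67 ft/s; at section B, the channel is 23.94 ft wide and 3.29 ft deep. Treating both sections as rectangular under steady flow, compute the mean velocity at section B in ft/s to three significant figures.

Q = A₁V₁ = (26.86×3.00) × 2.67 = 215.1 ft³/s
A₂ = 23.94 × 3.29 = 78.76 ft²
V₂ = Q/A₂ = 215.1/78.76 = 2.732 ft/s

2.73 ft/s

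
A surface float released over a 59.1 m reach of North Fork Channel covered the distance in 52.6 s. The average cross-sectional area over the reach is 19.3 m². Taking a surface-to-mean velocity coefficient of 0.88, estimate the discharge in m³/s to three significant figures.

19.1 m³/s

v_surface = L / t̄ = 59.1 / 52.6 = 1.124 m/s
v_mean = 0.88 × 1.124 = 0.9887 m/s
Q = A × v_mean = 19.3 × 0.9887 = 19.08 m³/s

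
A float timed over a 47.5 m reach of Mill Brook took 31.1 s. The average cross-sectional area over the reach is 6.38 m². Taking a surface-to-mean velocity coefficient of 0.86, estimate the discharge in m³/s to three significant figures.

v_surface = L / t̄ = 47.5 / 31.1 = 1.527 m/s
v_mean = 0.86 × 1.527 = 1.314 m/s
Q = A × v_mean = 6.38 × 1.314 = 8.380 m³/s

8.38 m³/s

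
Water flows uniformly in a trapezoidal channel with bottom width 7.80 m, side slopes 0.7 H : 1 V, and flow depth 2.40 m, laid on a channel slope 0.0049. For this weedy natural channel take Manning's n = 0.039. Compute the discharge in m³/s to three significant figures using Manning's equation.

57.4 m³/s

A = (b + z·y)·y = (7.80 + 0.7×2.40)×2.40 = 22.75 m²
P = b + 2y√(1+z²) = 7.80 + 2×2.40×√(1+0.7²) = 13.66 m
R = A/P = 22.75/13.66 = 1.666 m
Q = (1/n)·A·R^(2/3)·S^(1/2) = (1/0.039) × 22.75 × 1.666^(2/3) × 0.0049^(1/2) = 57.38 m³/s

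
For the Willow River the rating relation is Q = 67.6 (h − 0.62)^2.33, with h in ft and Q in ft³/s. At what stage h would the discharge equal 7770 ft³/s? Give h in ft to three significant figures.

h − h₀ = (Q/C)^(1/b) = (7770/67.6)^(1/2.33) = 7.662 ft
h = 0.62 + 7.662 = 8.282 ft

8.28 ft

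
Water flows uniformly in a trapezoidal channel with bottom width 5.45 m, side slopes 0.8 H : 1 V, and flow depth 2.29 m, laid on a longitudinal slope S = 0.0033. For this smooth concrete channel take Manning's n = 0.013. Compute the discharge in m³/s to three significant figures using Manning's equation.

95.4 m³/s

A = (b + z·y)·y = (5.45 + 0.8×2.29)×2.29 = 16.68 m²
P = b + 2y√(1+z²) = 5.45 + 2×2.29×√(1+0.8²) = 11.32 m
R = A/P = 16.68/11.32 = 1.474 m
Q = (1/n)·A·R^(2/3)·S^(1/2) = (1/0.013) × 16.68 × 1.474^(2/3) × 0.0033^(1/2) = 95.43 m³/s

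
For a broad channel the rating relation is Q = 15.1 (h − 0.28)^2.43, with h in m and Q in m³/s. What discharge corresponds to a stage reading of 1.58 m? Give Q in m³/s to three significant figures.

Q = 15.1 × (1.58 − 0.28)^2.43 = 15.1 × 1.3^2.43 = 28.57 m³/s

28.6 m³/s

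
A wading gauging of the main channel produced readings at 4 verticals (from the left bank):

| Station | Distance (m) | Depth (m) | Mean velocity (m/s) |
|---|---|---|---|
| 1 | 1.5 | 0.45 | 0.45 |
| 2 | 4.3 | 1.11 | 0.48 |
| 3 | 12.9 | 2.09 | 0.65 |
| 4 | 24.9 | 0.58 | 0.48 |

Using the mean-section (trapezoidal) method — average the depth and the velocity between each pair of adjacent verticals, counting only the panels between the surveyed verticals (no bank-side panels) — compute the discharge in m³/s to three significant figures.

17.8 m³/s

Panel 1-2: Δb = 2.8 m, d̄ = (0.45+1.11)/2 = 0.78, v̄ = (0.45+0.48)/2 = 0.465 → q = 2.8×0.78×0.465 = 1.016 m³/s
Panel 2-3: Δb = 8.6 m, d̄ = (1.11+2.09)/2 = 1.6, v̄ = (0.48+0.65)/2 = 0.565 → q = 8.6×1.6×0.565 = 7.774 m³/s
Panel 3-4: Δb = 12 m, d̄ = (2.09+0.58)/2 = 1.335, v̄ = (0.65+0.48)/2 = 0.565 → q = 12×1.335×0.565 = 9.051 m³/s
Q = Σ q = 17.84 m³/s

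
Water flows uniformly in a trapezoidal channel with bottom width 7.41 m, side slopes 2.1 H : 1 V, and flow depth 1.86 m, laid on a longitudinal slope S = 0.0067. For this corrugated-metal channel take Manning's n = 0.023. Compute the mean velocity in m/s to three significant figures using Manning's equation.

A = (b + z·y)·y = (7.41 + 2.1×1.86)×1.86 = 21.05 m²
P = b + 2y√(1+z²) = 7.41 + 2×1.86×√(1+2.1²) = 16.06 m
R = A/P = 21.05/16.06 = 1.310 m
Q = (1/n)·A·R^(2/3)·S^(1/2) = (1/0.023) × 21.05 × 1.310^(2/3) × 0.0067^(1/2) = 89.70 m³/s
V = Q/A = 89.70/21.05 = 4.262 m/s

4.26 m/s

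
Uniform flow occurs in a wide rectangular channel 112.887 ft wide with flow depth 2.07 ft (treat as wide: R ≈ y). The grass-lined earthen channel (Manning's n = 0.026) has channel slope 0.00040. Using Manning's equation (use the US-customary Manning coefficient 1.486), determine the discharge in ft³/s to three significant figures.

434 ft³/s

A = b·y = 112.887 × 2.07 = 233.7 ft²
Wide channel: R ≈ y = 2.07 ft
Q = (1.486/n)·A·R^(2/3)·S^(1/2) = (1.486/0.026) × 233.7 × 2.070^(2/3) × 0.00040^(1/2) = 433.8 ft³/s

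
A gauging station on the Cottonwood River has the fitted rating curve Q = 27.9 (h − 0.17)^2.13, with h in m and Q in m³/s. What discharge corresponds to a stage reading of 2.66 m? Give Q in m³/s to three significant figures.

Q = 27.9 × (2.66 − 0.17)^2.13 = 27.9 × 2.49^2.13 = 194.8 m³/s

195 m³/s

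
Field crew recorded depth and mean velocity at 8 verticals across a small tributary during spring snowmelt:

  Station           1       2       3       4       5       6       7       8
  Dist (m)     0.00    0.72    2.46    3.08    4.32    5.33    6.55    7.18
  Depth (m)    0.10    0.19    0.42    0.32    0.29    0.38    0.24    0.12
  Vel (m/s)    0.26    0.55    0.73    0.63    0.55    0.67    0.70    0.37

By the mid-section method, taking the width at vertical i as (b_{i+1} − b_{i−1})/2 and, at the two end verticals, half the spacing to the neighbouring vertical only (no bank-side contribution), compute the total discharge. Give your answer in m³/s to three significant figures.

w_1 = (0.72 − 0.00)/2 = 0.36 m; q_1 = 0.26 × 0.10 × 0.36 = 0.009360 m³/s
w_2 = (2.46 − 0.00)/2 = 1.23 m; q_2 = 0.55 × 0.19 × 1.23 = 0.1285 m³/s
w_3 = (3.08 − 0.72)/2 = 1.18 m; q_3 = 0.73 × 0.42 × 1.18 = 0.3618 m³/s
w_4 = (4.32 − 2.46)/2 = 0.93 m; q_4 = 0.63 × 0.32 × 0.93 = 0.1875 m³/s
w_5 = (5.33 − 3.08)/2 = 1.125 m; q_5 = 0.55 × 0.29 × 1.125 = 0.1794 m³/s
w_6 = (6.55 − 4.32)/2 = 1.115 m; q_6 = 0.67 × 0.38 × 1.115 = 0.2839 m³/s
w_7 = (7.18 − 5.33)/2 = 0.925 m; q_7 = 0.70 × 0.24 × 0.925 = 0.1554 m³/s
w_8 = (7.18 − 6.55)/2 = 0.315 m; q_8 = 0.37 × 0.12 × 0.315 = 0.01399 m³/s
Q = Σ qᵢ = 1.320 m³/s

1.32 m³/s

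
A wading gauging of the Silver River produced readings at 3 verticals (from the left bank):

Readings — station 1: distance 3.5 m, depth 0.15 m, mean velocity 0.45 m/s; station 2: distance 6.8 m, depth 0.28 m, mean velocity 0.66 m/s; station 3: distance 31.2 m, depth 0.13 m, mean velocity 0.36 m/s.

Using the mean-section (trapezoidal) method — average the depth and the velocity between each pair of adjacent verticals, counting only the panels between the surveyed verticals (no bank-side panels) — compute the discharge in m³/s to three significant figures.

Panel 1-2: Δb = 3.3 m, d̄ = (0.15+0.28)/2 = 0.215, v̄ = (0.45+0.66)/2 = 0.555 → q = 3.3×0.215×0.555 = 0.3938 m³/s
Panel 2-3: Δb = 24.4 m, d̄ = (0.28+0.13)/2 = 0.205, v̄ = (0.66+0.36)/2 = 0.51 → q = 24.4×0.205×0.51 = 2.551 m³/s
Q = Σ q = 2.945 m³/s

2.94 m³/s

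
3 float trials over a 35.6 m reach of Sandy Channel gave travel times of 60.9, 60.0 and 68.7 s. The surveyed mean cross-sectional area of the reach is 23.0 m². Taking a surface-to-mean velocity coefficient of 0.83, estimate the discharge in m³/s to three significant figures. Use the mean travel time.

10.8 m³/s

t̄ = (60.9 + 60.0 + 68.7) / 3 = 63.2 s
v_surface = L / t̄ = 35.6 / 63.2 = 0.5633 m/s
v_mean = 0.83 × 0.5633 = 0.4675 m/s
Q = A × v_mean = 23.0 × 0.4675 = 10.75 m³/s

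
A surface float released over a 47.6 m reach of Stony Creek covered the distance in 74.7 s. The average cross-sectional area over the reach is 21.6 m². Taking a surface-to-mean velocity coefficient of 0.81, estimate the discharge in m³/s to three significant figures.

11.1 m³/s

v_surface = L / t̄ = 47.6 / 74.7 = 0.6372 m/s
v_mean = 0.81 × 0.6372 = 0.5161 m/s
Q = A × v_mean = 21.6 × 0.5161 = 11.15 m³/s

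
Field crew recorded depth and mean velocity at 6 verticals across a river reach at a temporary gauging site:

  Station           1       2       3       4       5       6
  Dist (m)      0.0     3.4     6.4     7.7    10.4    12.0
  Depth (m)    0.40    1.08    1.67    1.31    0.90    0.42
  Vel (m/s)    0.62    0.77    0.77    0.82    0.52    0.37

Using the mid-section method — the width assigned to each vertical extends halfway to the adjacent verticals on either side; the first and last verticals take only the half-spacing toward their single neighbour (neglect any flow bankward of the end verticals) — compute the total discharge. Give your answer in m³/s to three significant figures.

9.13 m³/s

w_1 = (3.4 − 0.0)/2 = 1.7 m; q_1 = 0.62 × 0.40 × 1.7 = 0.4216 m³/s
w_2 = (6.4 − 0.0)/2 = 3.2 m; q_2 = 0.77 × 1.08 × 3.2 = 2.661 m³/s
w_3 = (7.7 − 3.4)/2 = 2.15 m; q_3 = 0.77 × 1.67 × 2.15 = 2.765 m³/s
w_4 = (10.4 − 6.4)/2 = 2 m; q_4 = 0.82 × 1.31 × 2 = 2.148 m³/s
w_5 = (12.0 − 7.7)/2 = 2.15 m; q_5 = 0.52 × 0.90 × 2.15 = 1.006 m³/s
w_6 = (12.0 − 10.4)/2 = 0.8 m; q_6 = 0.37 × 0.42 × 0.8 = 0.1243 m³/s
Q = Σ qᵢ = 9.126 m³/s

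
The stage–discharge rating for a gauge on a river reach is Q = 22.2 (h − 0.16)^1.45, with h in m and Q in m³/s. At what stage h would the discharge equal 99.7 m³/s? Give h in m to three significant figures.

h − h₀ = (Q/C)^(1/b) = (99.7/22.2)^(1/1.45) = 2.818 m
h = 0.16 + 2.818 = 2.978 m

2.98 m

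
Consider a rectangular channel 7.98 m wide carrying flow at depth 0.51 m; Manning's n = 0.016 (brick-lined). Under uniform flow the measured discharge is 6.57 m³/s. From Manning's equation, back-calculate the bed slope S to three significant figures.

0.00192

A = b·y = 7.98 × 0.51 = 4.070 m²
P = b + 2y = 7.98 + 2×0.51 = 9.000 m
R = A/P = 4.070/9.000 = 0.4522 m
S = (Q·n / (1·A·R^(2/3)))² = (6.57×0.016 / (1×4.070×0.5891))² = 0.001922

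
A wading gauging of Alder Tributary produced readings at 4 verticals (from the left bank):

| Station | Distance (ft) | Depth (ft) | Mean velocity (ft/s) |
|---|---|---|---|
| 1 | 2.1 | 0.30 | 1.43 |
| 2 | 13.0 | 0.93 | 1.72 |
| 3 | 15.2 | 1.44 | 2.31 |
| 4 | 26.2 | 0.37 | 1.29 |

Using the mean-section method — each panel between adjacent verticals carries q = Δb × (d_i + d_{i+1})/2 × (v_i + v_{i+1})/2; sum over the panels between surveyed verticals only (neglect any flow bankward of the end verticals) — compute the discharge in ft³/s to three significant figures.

33.7 ft³/s

Panel 1-2: Δb = 10.9 ft, d̄ = (0.30+0.93)/2 = 0.615, v̄ = (1.43+1.72)/2 = 1.575 → q = 10.9×0.615×1.575 = 10.56 ft³/s
Panel 2-3: Δb = 2.2 ft, d̄ = (0.93+1.44)/2 = 1.185, v̄ = (1.72+2.31)/2 = 2.015 → q = 2.2×1.185×2.015 = 5.253 ft³/s
Panel 3-4: Δb = 11 ft, d̄ = (1.44+0.37)/2 = 0.905, v̄ = (2.31+1.29)/2 = 1.8 → q = 11×0.905×1.8 = 17.92 ft³/s
Q = Σ q = 33.73 ft³/s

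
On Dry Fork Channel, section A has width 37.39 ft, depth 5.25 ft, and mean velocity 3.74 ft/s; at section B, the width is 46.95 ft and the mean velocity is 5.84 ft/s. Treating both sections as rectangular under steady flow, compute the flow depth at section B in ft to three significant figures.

2.68 ft

Q = A₁V₁ = (37.39×5.25) × 3.74 = 734.2 ft³/s
d₂ = Q/(b₂ V₂) = 734.2/(46.95×5.84) = 2.678 ft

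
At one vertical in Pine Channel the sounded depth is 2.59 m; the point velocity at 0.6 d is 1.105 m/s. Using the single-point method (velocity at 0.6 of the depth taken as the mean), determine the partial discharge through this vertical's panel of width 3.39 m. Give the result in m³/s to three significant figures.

v̄ = v₀.₆ = 1.105 m/s
q = v̄ × d × w = 1.105 × 2.59 × 3.39 = 9.702 m³/s

9.70 m³/s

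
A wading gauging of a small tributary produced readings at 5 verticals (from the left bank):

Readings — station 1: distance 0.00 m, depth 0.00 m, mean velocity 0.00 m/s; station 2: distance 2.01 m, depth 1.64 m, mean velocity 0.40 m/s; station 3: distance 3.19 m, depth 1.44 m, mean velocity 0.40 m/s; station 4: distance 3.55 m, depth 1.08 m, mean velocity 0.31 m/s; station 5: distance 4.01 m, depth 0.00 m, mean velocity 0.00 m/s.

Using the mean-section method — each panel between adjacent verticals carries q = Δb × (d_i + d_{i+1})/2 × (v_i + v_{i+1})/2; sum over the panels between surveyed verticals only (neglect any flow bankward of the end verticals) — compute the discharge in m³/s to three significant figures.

Panel 1-2: Δb = 2.01 m, d̄ = (0.00+1.64)/2 = 0.82, v̄ = (0.00+0.40)/2 = 0.2 → q = 2.01×0.82×0.2 = 0.3296 m³/s
Panel 2-3: Δb = 1.18 m, d̄ = (1.64+1.44)/2 = 1.54, v̄ = (0.40+0.40)/2 = 0.4 → q = 1.18×1.54×0.4 = 0.7269 m³/s
Panel 3-4: Δb = 0.36 m, d̄ = (1.44+1.08)/2 = 1.26, v̄ = (0.40+0.31)/2 = 0.355 → q = 0.36×1.26×0.355 = 0.1610 m³/s
Panel 4-5: Δb = 0.46 m, d̄ = (1.08+0.00)/2 = 0.54, v̄ = (0.31+0.00)/2 = 0.155 → q = 0.46×0.54×0.155 = 0.03850 m³/s
Q = Σ q = 1.256 m³/s

1.26 m³/s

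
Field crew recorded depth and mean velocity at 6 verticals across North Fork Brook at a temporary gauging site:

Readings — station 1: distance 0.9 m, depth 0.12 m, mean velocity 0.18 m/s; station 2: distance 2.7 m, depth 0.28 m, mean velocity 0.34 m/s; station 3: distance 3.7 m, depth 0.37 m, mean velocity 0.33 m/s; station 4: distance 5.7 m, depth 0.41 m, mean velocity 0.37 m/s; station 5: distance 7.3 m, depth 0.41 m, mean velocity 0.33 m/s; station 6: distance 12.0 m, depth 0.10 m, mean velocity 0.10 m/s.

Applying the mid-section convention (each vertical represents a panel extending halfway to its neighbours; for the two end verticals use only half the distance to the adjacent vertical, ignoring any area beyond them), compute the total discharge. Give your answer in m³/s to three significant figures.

w_1 = (2.7 − 0.9)/2 = 0.9 m; q_1 = 0.18 × 0.12 × 0.9 = 0.01944 m³/s
w_2 = (3.7 − 0.9)/2 = 1.4 m; q_2 = 0.34 × 0.28 × 1.4 = 0.1333 m³/s
w_3 = (5.7 − 2.7)/2 = 1.5 m; q_3 = 0.33 × 0.37 × 1.5 = 0.1832 m³/s
w_4 = (7.3 − 3.7)/2 = 1.8 m; q_4 = 0.37 × 0.41 × 1.8 = 0.2731 m³/s
w_5 = (12.0 − 5.7)/2 = 3.15 m; q_5 = 0.33 × 0.41 × 3.15 = 0.4262 m³/s
w_6 = (12.0 − 7.3)/2 = 2.35 m; q_6 = 0.10 × 0.10 × 2.35 = 0.02350 m³/s
Q = Σ qᵢ = 1.059 m³/s

1.06 m³/s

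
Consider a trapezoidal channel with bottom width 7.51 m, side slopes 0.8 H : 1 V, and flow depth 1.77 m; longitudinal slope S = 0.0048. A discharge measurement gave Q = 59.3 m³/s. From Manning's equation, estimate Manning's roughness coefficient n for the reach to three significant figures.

A = (b + z·y)·y = (7.51 + 0.8×1.77)×1.77 = 15.80 m²
P = b + 2y√(1+z²) = 7.51 + 2×1.77×√(1+0.8²) = 12.04 m
R = A/P = 15.80/12.04 = 1.312 m
n = (1/Q)·A·R^(2/3)·S^(1/2) = (1/59.3) × 15.80 × 1.198 × 0.06928 = 0.02212

0.0221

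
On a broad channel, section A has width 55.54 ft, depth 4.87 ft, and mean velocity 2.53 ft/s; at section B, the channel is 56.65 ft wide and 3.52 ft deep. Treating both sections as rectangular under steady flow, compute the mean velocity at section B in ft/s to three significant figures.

Q = A₁V₁ = (55.54×4.87) × 2.53 = 684.3 ft³/s
A₂ = 56.65 × 3.52 = 199.4 ft²
V₂ = Q/A₂ = 684.3/199.4 = 3.432 ft/s

3.43 ft/s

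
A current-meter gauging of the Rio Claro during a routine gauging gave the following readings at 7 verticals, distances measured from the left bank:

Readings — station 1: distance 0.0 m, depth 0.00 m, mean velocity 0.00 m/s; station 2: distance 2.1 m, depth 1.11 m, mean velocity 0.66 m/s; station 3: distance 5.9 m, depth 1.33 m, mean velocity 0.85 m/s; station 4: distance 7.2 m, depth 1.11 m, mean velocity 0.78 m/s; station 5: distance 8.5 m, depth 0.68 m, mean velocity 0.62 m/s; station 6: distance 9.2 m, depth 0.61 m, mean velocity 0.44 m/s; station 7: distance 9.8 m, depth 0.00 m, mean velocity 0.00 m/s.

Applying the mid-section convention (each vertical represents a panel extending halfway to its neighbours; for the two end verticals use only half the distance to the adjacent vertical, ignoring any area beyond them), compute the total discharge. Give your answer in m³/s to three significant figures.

w_2 = (5.9 − 0.0)/2 = 2.95 m; q_2 = 0.66 × 1.11 × 2.95 = 2.161 m³/s
w_3 = (7.2 − 2.1)/2 = 2.55 m; q_3 = 0.85 × 1.33 × 2.55 = 2.883 m³/s
w_4 = (8.5 − 5.9)/2 = 1.3 m; q_4 = 0.78 × 1.11 × 1.3 = 1.126 m³/s
w_5 = (9.2 − 7.2)/2 = 1 m; q_5 = 0.62 × 0.68 × 1 = 0.4216 m³/s
w_6 = (9.8 − 8.5)/2 = 0.65 m; q_6 = 0.44 × 0.61 × 0.65 = 0.1745 m³/s
Stations 1, 7 contribute zero (depth or velocity is 0).
Q = Σ qᵢ = 6.766 m³/s

6.77 m³/s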